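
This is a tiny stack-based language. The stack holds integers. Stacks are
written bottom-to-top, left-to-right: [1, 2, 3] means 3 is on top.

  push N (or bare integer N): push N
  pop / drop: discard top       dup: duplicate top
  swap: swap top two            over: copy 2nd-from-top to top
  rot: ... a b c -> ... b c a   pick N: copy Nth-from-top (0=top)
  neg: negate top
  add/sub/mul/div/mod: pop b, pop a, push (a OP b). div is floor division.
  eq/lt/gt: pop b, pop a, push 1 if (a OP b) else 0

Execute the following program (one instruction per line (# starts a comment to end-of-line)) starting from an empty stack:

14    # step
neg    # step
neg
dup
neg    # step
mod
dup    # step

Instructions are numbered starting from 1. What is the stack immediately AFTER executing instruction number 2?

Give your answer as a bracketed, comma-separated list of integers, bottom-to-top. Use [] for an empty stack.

Step 1 ('14'): [14]
Step 2 ('neg'): [-14]

Answer: [-14]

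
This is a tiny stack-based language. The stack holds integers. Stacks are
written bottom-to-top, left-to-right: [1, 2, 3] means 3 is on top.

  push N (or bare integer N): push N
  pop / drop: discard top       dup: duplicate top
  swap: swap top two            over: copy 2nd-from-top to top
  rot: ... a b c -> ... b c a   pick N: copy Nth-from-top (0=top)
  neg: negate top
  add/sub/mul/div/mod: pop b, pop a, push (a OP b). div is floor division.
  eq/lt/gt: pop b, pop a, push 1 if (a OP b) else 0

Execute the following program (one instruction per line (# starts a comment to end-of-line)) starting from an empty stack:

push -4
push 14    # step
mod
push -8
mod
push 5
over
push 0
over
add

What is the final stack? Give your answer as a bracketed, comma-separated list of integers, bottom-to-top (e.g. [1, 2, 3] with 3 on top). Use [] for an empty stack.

After 'push -4': [-4]
After 'push 14': [-4, 14]
After 'mod': [10]
After 'push -8': [10, -8]
After 'mod': [-6]
After 'push 5': [-6, 5]
After 'over': [-6, 5, -6]
After 'push 0': [-6, 5, -6, 0]
After 'over': [-6, 5, -6, 0, -6]
After 'add': [-6, 5, -6, -6]

Answer: [-6, 5, -6, -6]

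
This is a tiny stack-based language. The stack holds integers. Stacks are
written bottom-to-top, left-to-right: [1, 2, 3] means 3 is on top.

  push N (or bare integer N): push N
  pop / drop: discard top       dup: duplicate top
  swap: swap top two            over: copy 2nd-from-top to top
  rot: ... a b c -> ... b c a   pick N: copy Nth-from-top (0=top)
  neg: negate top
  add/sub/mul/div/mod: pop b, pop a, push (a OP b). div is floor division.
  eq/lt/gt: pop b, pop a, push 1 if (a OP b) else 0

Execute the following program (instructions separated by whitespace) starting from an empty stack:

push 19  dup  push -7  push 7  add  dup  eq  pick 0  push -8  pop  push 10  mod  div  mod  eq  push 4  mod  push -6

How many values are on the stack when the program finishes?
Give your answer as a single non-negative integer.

Answer: 2

Derivation:
After 'push 19': stack = [19] (depth 1)
After 'dup': stack = [19, 19] (depth 2)
After 'push -7': stack = [19, 19, -7] (depth 3)
After 'push 7': stack = [19, 19, -7, 7] (depth 4)
After 'add': stack = [19, 19, 0] (depth 3)
After 'dup': stack = [19, 19, 0, 0] (depth 4)
After 'eq': stack = [19, 19, 1] (depth 3)
After 'pick 0': stack = [19, 19, 1, 1] (depth 4)
After 'push -8': stack = [19, 19, 1, 1, -8] (depth 5)
After 'pop': stack = [19, 19, 1, 1] (depth 4)
After 'push 10': stack = [19, 19, 1, 1, 10] (depth 5)
After 'mod': stack = [19, 19, 1, 1] (depth 4)
After 'div': stack = [19, 19, 1] (depth 3)
After 'mod': stack = [19, 0] (depth 2)
After 'eq': stack = [0] (depth 1)
After 'push 4': stack = [0, 4] (depth 2)
After 'mod': stack = [0] (depth 1)
After 'push -6': stack = [0, -6] (depth 2)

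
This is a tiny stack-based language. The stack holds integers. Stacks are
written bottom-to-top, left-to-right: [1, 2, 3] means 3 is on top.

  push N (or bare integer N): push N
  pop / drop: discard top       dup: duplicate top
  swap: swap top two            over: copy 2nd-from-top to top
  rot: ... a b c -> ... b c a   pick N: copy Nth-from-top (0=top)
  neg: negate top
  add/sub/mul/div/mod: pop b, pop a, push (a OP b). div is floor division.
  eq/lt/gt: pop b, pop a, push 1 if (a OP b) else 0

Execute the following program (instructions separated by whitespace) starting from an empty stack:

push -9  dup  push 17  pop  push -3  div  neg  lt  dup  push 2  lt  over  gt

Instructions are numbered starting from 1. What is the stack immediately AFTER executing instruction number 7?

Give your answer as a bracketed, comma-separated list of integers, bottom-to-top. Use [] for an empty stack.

Answer: [-9, -3]

Derivation:
Step 1 ('push -9'): [-9]
Step 2 ('dup'): [-9, -9]
Step 3 ('push 17'): [-9, -9, 17]
Step 4 ('pop'): [-9, -9]
Step 5 ('push -3'): [-9, -9, -3]
Step 6 ('div'): [-9, 3]
Step 7 ('neg'): [-9, -3]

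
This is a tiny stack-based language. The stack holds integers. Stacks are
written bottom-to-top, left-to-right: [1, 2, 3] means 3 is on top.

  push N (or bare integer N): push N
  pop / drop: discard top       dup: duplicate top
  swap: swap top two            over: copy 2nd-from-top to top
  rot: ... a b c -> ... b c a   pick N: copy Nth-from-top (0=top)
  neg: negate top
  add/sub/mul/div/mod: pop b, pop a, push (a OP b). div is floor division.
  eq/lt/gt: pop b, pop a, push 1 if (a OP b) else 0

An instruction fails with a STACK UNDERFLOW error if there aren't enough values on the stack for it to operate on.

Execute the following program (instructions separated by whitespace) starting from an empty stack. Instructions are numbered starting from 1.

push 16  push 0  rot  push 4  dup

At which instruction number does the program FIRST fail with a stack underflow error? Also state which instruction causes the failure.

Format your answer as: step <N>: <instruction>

Step 1 ('push 16'): stack = [16], depth = 1
Step 2 ('push 0'): stack = [16, 0], depth = 2
Step 3 ('rot'): needs 3 value(s) but depth is 2 — STACK UNDERFLOW

Answer: step 3: rot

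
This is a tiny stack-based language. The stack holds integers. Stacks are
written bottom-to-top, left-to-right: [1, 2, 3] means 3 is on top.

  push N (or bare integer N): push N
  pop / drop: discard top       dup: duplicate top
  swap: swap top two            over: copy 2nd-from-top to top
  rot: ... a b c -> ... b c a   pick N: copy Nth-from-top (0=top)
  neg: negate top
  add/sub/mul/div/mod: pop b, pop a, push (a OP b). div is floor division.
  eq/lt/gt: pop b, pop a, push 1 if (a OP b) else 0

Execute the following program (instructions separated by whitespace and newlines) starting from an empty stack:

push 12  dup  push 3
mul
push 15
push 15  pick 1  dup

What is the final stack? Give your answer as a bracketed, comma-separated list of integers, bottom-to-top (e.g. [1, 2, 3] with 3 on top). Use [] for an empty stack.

Answer: [12, 36, 15, 15, 15, 15]

Derivation:
After 'push 12': [12]
After 'dup': [12, 12]
After 'push 3': [12, 12, 3]
After 'mul': [12, 36]
After 'push 15': [12, 36, 15]
After 'push 15': [12, 36, 15, 15]
After 'pick 1': [12, 36, 15, 15, 15]
After 'dup': [12, 36, 15, 15, 15, 15]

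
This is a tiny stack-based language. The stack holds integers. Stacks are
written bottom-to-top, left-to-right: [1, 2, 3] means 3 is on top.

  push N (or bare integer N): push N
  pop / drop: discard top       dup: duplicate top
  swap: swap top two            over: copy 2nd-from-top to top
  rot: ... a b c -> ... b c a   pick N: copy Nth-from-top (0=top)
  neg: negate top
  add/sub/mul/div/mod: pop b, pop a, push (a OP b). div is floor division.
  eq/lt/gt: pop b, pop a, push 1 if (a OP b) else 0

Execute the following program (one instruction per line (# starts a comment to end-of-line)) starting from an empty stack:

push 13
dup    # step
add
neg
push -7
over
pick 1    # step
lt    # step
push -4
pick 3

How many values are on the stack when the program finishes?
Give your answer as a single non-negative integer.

Answer: 5

Derivation:
After 'push 13': stack = [13] (depth 1)
After 'dup': stack = [13, 13] (depth 2)
After 'add': stack = [26] (depth 1)
After 'neg': stack = [-26] (depth 1)
After 'push -7': stack = [-26, -7] (depth 2)
After 'over': stack = [-26, -7, -26] (depth 3)
After 'pick 1': stack = [-26, -7, -26, -7] (depth 4)
After 'lt': stack = [-26, -7, 1] (depth 3)
After 'push -4': stack = [-26, -7, 1, -4] (depth 4)
After 'pick 3': stack = [-26, -7, 1, -4, -26] (depth 5)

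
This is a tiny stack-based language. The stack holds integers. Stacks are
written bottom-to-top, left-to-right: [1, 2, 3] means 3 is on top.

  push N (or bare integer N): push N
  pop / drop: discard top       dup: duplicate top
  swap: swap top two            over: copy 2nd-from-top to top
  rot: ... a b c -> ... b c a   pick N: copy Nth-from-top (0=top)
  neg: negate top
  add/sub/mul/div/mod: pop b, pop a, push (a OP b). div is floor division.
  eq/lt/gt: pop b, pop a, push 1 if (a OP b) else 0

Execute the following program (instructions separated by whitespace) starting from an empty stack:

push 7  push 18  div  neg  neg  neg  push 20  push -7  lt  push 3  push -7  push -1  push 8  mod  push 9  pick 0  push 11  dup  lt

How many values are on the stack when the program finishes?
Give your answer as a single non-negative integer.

After 'push 7': stack = [7] (depth 1)
After 'push 18': stack = [7, 18] (depth 2)
After 'div': stack = [0] (depth 1)
After 'neg': stack = [0] (depth 1)
After 'neg': stack = [0] (depth 1)
After 'neg': stack = [0] (depth 1)
After 'push 20': stack = [0, 20] (depth 2)
After 'push -7': stack = [0, 20, -7] (depth 3)
After 'lt': stack = [0, 0] (depth 2)
After 'push 3': stack = [0, 0, 3] (depth 3)
After 'push -7': stack = [0, 0, 3, -7] (depth 4)
After 'push -1': stack = [0, 0, 3, -7, -1] (depth 5)
After 'push 8': stack = [0, 0, 3, -7, -1, 8] (depth 6)
After 'mod': stack = [0, 0, 3, -7, 7] (depth 5)
After 'push 9': stack = [0, 0, 3, -7, 7, 9] (depth 6)
After 'pick 0': stack = [0, 0, 3, -7, 7, 9, 9] (depth 7)
After 'push 11': stack = [0, 0, 3, -7, 7, 9, 9, 11] (depth 8)
After 'dup': stack = [0, 0, 3, -7, 7, 9, 9, 11, 11] (depth 9)
After 'lt': stack = [0, 0, 3, -7, 7, 9, 9, 0] (depth 8)

Answer: 8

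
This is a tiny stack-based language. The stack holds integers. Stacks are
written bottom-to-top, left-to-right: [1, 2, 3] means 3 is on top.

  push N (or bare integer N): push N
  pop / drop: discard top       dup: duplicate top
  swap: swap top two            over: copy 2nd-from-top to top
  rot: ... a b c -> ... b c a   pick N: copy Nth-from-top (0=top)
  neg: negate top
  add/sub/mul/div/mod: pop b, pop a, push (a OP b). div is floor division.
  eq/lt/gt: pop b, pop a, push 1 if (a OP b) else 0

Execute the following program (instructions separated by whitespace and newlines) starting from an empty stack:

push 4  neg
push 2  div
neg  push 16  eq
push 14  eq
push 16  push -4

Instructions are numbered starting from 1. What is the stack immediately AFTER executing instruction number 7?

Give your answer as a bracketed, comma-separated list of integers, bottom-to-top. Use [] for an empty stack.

Step 1 ('push 4'): [4]
Step 2 ('neg'): [-4]
Step 3 ('push 2'): [-4, 2]
Step 4 ('div'): [-2]
Step 5 ('neg'): [2]
Step 6 ('push 16'): [2, 16]
Step 7 ('eq'): [0]

Answer: [0]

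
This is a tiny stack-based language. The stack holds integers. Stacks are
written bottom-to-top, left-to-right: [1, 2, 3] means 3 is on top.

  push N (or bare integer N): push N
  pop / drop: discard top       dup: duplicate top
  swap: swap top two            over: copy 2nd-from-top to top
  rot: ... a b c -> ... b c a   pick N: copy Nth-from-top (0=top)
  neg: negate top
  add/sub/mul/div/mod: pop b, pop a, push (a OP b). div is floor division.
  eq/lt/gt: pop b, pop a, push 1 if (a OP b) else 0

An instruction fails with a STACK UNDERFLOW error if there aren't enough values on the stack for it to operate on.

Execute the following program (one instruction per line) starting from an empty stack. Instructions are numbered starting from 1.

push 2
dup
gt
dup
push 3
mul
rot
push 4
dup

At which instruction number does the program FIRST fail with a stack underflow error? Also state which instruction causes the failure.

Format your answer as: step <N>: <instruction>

Step 1 ('push 2'): stack = [2], depth = 1
Step 2 ('dup'): stack = [2, 2], depth = 2
Step 3 ('gt'): stack = [0], depth = 1
Step 4 ('dup'): stack = [0, 0], depth = 2
Step 5 ('push 3'): stack = [0, 0, 3], depth = 3
Step 6 ('mul'): stack = [0, 0], depth = 2
Step 7 ('rot'): needs 3 value(s) but depth is 2 — STACK UNDERFLOW

Answer: step 7: rot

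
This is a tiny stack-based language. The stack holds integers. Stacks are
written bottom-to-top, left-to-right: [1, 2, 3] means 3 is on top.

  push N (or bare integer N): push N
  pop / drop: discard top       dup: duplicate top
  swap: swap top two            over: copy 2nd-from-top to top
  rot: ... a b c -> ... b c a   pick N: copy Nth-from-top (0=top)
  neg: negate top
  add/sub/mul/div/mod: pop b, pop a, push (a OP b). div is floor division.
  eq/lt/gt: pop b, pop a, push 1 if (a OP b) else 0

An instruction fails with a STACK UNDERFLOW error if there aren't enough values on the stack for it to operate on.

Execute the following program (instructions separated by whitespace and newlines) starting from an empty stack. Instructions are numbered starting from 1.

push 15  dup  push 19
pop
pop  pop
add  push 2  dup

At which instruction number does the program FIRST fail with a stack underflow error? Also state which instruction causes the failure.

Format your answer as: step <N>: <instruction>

Answer: step 7: add

Derivation:
Step 1 ('push 15'): stack = [15], depth = 1
Step 2 ('dup'): stack = [15, 15], depth = 2
Step 3 ('push 19'): stack = [15, 15, 19], depth = 3
Step 4 ('pop'): stack = [15, 15], depth = 2
Step 5 ('pop'): stack = [15], depth = 1
Step 6 ('pop'): stack = [], depth = 0
Step 7 ('add'): needs 2 value(s) but depth is 0 — STACK UNDERFLOW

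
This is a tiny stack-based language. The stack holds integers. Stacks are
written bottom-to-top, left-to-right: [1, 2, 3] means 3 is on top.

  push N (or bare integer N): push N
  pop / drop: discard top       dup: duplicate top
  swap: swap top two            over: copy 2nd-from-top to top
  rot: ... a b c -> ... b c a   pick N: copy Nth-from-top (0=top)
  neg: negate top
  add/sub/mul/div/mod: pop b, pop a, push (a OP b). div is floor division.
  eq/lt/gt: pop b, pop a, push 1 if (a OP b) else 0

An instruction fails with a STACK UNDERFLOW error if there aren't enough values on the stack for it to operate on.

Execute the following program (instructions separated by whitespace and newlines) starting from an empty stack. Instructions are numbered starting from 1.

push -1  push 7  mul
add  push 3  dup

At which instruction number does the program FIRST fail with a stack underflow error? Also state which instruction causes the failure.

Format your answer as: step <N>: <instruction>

Answer: step 4: add

Derivation:
Step 1 ('push -1'): stack = [-1], depth = 1
Step 2 ('push 7'): stack = [-1, 7], depth = 2
Step 3 ('mul'): stack = [-7], depth = 1
Step 4 ('add'): needs 2 value(s) but depth is 1 — STACK UNDERFLOW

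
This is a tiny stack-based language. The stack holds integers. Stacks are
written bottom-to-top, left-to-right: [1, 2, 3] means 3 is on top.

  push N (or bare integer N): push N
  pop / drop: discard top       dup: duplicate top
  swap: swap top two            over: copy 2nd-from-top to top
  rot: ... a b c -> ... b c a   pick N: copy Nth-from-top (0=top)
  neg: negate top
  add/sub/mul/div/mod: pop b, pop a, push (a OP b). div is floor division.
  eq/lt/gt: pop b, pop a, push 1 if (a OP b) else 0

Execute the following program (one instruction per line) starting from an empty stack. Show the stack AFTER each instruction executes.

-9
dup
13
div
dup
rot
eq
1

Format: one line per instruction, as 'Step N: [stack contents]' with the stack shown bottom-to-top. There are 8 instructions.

Step 1: [-9]
Step 2: [-9, -9]
Step 3: [-9, -9, 13]
Step 4: [-9, -1]
Step 5: [-9, -1, -1]
Step 6: [-1, -1, -9]
Step 7: [-1, 0]
Step 8: [-1, 0, 1]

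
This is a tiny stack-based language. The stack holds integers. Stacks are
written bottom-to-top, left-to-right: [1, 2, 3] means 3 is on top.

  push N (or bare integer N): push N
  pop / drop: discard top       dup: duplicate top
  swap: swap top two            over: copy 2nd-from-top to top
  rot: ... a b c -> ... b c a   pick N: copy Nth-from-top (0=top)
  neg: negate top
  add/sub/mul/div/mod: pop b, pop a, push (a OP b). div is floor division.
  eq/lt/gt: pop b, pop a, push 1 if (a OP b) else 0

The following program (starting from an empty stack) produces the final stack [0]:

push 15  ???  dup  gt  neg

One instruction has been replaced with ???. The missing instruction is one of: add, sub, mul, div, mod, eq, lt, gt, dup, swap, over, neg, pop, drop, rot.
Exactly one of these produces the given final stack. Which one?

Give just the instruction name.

Stack before ???: [15]
Stack after ???:  [-15]
The instruction that transforms [15] -> [-15] is: neg

Answer: neg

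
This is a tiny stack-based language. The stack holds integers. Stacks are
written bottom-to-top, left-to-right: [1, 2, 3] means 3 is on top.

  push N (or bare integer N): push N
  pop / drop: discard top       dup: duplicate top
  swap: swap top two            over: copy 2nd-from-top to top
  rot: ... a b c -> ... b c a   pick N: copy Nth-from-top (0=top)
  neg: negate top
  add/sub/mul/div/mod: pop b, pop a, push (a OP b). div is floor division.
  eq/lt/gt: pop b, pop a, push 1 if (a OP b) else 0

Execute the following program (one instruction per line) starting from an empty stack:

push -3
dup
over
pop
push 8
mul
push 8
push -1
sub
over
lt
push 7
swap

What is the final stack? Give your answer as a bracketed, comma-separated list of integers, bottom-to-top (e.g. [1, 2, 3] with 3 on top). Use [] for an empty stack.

Answer: [-3, -24, 7, 0]

Derivation:
After 'push -3': [-3]
After 'dup': [-3, -3]
After 'over': [-3, -3, -3]
After 'pop': [-3, -3]
After 'push 8': [-3, -3, 8]
After 'mul': [-3, -24]
After 'push 8': [-3, -24, 8]
After 'push -1': [-3, -24, 8, -1]
After 'sub': [-3, -24, 9]
After 'over': [-3, -24, 9, -24]
After 'lt': [-3, -24, 0]
After 'push 7': [-3, -24, 0, 7]
After 'swap': [-3, -24, 7, 0]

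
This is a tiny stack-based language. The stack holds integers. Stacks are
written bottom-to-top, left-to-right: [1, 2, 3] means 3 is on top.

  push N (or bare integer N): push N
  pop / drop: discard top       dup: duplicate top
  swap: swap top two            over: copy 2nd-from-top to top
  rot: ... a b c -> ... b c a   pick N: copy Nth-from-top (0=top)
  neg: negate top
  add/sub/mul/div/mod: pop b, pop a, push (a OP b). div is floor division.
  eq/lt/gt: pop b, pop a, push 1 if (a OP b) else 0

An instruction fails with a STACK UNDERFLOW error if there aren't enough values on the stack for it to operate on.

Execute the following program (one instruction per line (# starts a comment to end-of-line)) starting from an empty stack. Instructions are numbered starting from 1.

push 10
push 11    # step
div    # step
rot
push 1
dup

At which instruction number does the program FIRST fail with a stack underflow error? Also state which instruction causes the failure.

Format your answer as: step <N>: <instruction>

Answer: step 4: rot

Derivation:
Step 1 ('push 10'): stack = [10], depth = 1
Step 2 ('push 11'): stack = [10, 11], depth = 2
Step 3 ('div'): stack = [0], depth = 1
Step 4 ('rot'): needs 3 value(s) but depth is 1 — STACK UNDERFLOW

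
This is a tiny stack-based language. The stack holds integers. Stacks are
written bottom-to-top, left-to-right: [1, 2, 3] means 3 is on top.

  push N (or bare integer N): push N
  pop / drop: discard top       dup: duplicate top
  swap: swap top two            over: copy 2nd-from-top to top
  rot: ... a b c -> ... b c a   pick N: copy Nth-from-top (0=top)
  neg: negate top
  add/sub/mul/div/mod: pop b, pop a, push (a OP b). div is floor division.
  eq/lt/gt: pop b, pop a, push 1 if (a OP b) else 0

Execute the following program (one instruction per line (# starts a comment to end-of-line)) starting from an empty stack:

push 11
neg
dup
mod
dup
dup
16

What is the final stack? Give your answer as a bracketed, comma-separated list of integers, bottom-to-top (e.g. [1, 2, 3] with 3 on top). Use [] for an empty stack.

Answer: [0, 0, 0, 16]

Derivation:
After 'push 11': [11]
After 'neg': [-11]
After 'dup': [-11, -11]
After 'mod': [0]
After 'dup': [0, 0]
After 'dup': [0, 0, 0]
After 'push 16': [0, 0, 0, 16]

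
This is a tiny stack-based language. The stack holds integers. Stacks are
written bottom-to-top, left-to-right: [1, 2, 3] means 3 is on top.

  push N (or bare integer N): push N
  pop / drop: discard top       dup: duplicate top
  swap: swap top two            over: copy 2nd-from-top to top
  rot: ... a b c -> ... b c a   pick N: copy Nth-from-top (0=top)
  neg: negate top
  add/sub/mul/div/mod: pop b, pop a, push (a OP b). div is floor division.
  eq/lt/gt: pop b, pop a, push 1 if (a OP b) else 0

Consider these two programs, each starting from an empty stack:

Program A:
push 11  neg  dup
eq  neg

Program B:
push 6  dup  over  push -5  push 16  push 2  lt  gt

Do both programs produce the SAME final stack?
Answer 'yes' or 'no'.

Program A trace:
  After 'push 11': [11]
  After 'neg': [-11]
  After 'dup': [-11, -11]
  After 'eq': [1]
  After 'neg': [-1]
Program A final stack: [-1]

Program B trace:
  After 'push 6': [6]
  After 'dup': [6, 6]
  After 'over': [6, 6, 6]
  After 'push -5': [6, 6, 6, -5]
  After 'push 16': [6, 6, 6, -5, 16]
  After 'push 2': [6, 6, 6, -5, 16, 2]
  After 'lt': [6, 6, 6, -5, 0]
  After 'gt': [6, 6, 6, 0]
Program B final stack: [6, 6, 6, 0]
Same: no

Answer: no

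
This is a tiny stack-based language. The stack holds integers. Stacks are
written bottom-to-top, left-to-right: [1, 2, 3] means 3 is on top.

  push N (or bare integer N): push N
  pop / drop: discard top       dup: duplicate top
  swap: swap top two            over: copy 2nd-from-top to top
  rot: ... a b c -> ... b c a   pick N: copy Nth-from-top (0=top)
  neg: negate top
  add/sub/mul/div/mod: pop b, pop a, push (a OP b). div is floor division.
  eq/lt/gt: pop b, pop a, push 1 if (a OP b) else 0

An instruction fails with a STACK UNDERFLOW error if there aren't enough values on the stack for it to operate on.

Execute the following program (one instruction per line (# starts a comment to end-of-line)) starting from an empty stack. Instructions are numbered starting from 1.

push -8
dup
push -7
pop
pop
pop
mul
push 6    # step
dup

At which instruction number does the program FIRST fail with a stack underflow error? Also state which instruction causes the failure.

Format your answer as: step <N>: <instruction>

Answer: step 7: mul

Derivation:
Step 1 ('push -8'): stack = [-8], depth = 1
Step 2 ('dup'): stack = [-8, -8], depth = 2
Step 3 ('push -7'): stack = [-8, -8, -7], depth = 3
Step 4 ('pop'): stack = [-8, -8], depth = 2
Step 5 ('pop'): stack = [-8], depth = 1
Step 6 ('pop'): stack = [], depth = 0
Step 7 ('mul'): needs 2 value(s) but depth is 0 — STACK UNDERFLOW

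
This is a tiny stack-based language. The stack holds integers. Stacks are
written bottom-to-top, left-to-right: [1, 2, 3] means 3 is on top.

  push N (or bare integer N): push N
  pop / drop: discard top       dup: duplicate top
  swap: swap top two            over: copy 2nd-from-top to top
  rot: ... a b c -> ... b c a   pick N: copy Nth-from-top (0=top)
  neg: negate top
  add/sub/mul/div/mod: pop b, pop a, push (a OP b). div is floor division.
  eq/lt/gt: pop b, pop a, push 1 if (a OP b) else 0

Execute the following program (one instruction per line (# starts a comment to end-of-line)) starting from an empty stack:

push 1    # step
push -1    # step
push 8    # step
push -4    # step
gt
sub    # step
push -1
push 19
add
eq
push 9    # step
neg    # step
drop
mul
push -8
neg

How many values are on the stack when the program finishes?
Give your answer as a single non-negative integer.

Answer: 2

Derivation:
After 'push 1': stack = [1] (depth 1)
After 'push -1': stack = [1, -1] (depth 2)
After 'push 8': stack = [1, -1, 8] (depth 3)
After 'push -4': stack = [1, -1, 8, -4] (depth 4)
After 'gt': stack = [1, -1, 1] (depth 3)
After 'sub': stack = [1, -2] (depth 2)
After 'push -1': stack = [1, -2, -1] (depth 3)
After 'push 19': stack = [1, -2, -1, 19] (depth 4)
After 'add': stack = [1, -2, 18] (depth 3)
After 'eq': stack = [1, 0] (depth 2)
After 'push 9': stack = [1, 0, 9] (depth 3)
After 'neg': stack = [1, 0, -9] (depth 3)
After 'drop': stack = [1, 0] (depth 2)
After 'mul': stack = [0] (depth 1)
After 'push -8': stack = [0, -8] (depth 2)
After 'neg': stack = [0, 8] (depth 2)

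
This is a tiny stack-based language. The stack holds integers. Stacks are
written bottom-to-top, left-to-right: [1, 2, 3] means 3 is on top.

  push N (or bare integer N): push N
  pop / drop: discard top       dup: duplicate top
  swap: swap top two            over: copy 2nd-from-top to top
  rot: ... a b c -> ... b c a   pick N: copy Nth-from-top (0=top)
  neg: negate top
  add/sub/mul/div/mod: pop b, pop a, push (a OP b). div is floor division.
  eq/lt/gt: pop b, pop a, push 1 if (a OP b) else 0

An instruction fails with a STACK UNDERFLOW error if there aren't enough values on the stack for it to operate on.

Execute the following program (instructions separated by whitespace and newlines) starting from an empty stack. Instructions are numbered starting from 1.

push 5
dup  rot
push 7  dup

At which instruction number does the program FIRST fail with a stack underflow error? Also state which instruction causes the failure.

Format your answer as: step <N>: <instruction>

Answer: step 3: rot

Derivation:
Step 1 ('push 5'): stack = [5], depth = 1
Step 2 ('dup'): stack = [5, 5], depth = 2
Step 3 ('rot'): needs 3 value(s) but depth is 2 — STACK UNDERFLOW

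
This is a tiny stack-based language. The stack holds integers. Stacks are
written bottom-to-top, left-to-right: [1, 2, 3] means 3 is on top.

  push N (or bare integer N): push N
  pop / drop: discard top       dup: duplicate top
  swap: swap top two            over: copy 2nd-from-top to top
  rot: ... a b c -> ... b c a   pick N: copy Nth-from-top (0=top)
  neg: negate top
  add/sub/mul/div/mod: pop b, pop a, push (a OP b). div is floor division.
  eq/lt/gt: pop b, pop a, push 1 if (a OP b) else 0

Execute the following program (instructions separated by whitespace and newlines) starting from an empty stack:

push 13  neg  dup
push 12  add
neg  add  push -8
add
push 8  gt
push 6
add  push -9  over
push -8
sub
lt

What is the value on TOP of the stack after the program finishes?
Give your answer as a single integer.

After 'push 13': [13]
After 'neg': [-13]
After 'dup': [-13, -13]
After 'push 12': [-13, -13, 12]
After 'add': [-13, -1]
After 'neg': [-13, 1]
After 'add': [-12]
After 'push -8': [-12, -8]
After 'add': [-20]
After 'push 8': [-20, 8]
After 'gt': [0]
After 'push 6': [0, 6]
After 'add': [6]
After 'push -9': [6, -9]
After 'over': [6, -9, 6]
After 'push -8': [6, -9, 6, -8]
After 'sub': [6, -9, 14]
After 'lt': [6, 1]

Answer: 1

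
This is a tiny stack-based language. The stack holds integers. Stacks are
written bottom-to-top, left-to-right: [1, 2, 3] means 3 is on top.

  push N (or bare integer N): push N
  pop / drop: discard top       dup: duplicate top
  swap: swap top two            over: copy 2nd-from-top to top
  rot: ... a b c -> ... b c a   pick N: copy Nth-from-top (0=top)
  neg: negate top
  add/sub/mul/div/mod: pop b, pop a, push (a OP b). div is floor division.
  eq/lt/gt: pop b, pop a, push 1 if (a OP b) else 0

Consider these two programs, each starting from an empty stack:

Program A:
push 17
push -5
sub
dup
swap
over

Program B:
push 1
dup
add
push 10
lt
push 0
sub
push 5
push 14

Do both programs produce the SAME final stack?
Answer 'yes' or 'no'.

Answer: no

Derivation:
Program A trace:
  After 'push 17': [17]
  After 'push -5': [17, -5]
  After 'sub': [22]
  After 'dup': [22, 22]
  After 'swap': [22, 22]
  After 'over': [22, 22, 22]
Program A final stack: [22, 22, 22]

Program B trace:
  After 'push 1': [1]
  After 'dup': [1, 1]
  After 'add': [2]
  After 'push 10': [2, 10]
  After 'lt': [1]
  After 'push 0': [1, 0]
  After 'sub': [1]
  After 'push 5': [1, 5]
  After 'push 14': [1, 5, 14]
Program B final stack: [1, 5, 14]
Same: no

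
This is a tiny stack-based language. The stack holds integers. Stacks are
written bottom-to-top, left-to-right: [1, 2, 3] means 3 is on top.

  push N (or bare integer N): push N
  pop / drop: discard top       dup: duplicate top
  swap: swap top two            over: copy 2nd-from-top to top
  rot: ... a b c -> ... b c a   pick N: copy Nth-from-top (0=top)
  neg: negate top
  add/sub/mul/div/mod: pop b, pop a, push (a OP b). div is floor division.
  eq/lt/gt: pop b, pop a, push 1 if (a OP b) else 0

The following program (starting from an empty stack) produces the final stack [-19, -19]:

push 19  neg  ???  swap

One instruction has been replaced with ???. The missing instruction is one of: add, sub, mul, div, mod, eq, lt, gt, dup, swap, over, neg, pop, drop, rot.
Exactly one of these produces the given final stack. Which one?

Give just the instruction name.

Answer: dup

Derivation:
Stack before ???: [-19]
Stack after ???:  [-19, -19]
The instruction that transforms [-19] -> [-19, -19] is: dup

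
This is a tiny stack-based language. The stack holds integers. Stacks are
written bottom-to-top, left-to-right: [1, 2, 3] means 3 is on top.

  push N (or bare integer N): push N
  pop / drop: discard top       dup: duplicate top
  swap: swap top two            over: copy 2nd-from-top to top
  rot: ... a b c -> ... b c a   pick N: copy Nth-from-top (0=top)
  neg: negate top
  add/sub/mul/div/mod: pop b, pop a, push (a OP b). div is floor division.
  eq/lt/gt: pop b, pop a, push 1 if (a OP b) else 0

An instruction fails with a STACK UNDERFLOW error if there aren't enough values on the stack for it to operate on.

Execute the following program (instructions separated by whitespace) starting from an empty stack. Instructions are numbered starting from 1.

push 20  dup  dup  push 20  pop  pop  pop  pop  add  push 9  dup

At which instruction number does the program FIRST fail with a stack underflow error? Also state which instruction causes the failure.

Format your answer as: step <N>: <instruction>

Step 1 ('push 20'): stack = [20], depth = 1
Step 2 ('dup'): stack = [20, 20], depth = 2
Step 3 ('dup'): stack = [20, 20, 20], depth = 3
Step 4 ('push 20'): stack = [20, 20, 20, 20], depth = 4
Step 5 ('pop'): stack = [20, 20, 20], depth = 3
Step 6 ('pop'): stack = [20, 20], depth = 2
Step 7 ('pop'): stack = [20], depth = 1
Step 8 ('pop'): stack = [], depth = 0
Step 9 ('add'): needs 2 value(s) but depth is 0 — STACK UNDERFLOW

Answer: step 9: add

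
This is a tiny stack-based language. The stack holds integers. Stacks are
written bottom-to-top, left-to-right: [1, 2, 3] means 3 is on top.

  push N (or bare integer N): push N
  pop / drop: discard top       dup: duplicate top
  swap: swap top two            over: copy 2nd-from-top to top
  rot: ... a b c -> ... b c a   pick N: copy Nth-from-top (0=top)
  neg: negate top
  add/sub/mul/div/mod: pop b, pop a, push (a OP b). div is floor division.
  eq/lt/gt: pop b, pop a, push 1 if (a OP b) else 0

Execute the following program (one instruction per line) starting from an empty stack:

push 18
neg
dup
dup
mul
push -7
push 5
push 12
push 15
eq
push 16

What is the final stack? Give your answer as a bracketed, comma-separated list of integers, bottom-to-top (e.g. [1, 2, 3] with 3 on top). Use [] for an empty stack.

After 'push 18': [18]
After 'neg': [-18]
After 'dup': [-18, -18]
After 'dup': [-18, -18, -18]
After 'mul': [-18, 324]
After 'push -7': [-18, 324, -7]
After 'push 5': [-18, 324, -7, 5]
After 'push 12': [-18, 324, -7, 5, 12]
After 'push 15': [-18, 324, -7, 5, 12, 15]
After 'eq': [-18, 324, -7, 5, 0]
After 'push 16': [-18, 324, -7, 5, 0, 16]

Answer: [-18, 324, -7, 5, 0, 16]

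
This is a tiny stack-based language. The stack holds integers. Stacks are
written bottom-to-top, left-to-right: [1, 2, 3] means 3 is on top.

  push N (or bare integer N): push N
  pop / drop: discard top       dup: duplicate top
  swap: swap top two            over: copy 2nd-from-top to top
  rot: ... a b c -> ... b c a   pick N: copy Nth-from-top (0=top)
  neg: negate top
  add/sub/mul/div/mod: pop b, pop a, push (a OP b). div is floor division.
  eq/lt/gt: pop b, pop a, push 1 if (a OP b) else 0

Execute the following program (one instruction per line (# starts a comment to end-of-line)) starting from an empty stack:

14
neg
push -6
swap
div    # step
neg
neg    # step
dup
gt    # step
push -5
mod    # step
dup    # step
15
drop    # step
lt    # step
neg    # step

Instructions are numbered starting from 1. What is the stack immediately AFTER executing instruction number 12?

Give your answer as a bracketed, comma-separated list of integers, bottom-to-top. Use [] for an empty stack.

Step 1 ('14'): [14]
Step 2 ('neg'): [-14]
Step 3 ('push -6'): [-14, -6]
Step 4 ('swap'): [-6, -14]
Step 5 ('div'): [0]
Step 6 ('neg'): [0]
Step 7 ('neg'): [0]
Step 8 ('dup'): [0, 0]
Step 9 ('gt'): [0]
Step 10 ('push -5'): [0, -5]
Step 11 ('mod'): [0]
Step 12 ('dup'): [0, 0]

Answer: [0, 0]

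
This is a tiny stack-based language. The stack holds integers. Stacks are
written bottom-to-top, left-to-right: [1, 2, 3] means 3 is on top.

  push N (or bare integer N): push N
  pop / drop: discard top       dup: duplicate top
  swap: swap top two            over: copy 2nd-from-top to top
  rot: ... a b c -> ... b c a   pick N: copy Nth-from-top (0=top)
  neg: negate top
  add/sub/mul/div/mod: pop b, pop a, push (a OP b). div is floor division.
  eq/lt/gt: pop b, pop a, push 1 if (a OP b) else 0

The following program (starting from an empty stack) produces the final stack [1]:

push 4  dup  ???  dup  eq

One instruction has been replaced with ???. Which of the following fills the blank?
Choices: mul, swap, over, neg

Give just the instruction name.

Stack before ???: [4, 4]
Stack after ???:  [16]
Checking each choice:
  mul: MATCH
  swap: produces [4, 1]
  over: produces [4, 4, 1]
  neg: produces [4, 1]


Answer: mul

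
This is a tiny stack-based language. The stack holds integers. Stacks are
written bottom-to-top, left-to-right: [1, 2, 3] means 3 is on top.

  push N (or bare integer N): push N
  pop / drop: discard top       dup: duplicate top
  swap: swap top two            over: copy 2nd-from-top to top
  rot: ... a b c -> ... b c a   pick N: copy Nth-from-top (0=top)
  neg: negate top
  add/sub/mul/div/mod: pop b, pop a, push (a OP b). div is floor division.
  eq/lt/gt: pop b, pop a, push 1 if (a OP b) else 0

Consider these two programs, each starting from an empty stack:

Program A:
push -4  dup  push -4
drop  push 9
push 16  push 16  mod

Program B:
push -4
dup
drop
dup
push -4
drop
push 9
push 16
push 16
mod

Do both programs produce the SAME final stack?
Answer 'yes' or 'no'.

Answer: yes

Derivation:
Program A trace:
  After 'push -4': [-4]
  After 'dup': [-4, -4]
  After 'push -4': [-4, -4, -4]
  After 'drop': [-4, -4]
  After 'push 9': [-4, -4, 9]
  After 'push 16': [-4, -4, 9, 16]
  After 'push 16': [-4, -4, 9, 16, 16]
  After 'mod': [-4, -4, 9, 0]
Program A final stack: [-4, -4, 9, 0]

Program B trace:
  After 'push -4': [-4]
  After 'dup': [-4, -4]
  After 'drop': [-4]
  After 'dup': [-4, -4]
  After 'push -4': [-4, -4, -4]
  After 'drop': [-4, -4]
  After 'push 9': [-4, -4, 9]
  After 'push 16': [-4, -4, 9, 16]
  After 'push 16': [-4, -4, 9, 16, 16]
  After 'mod': [-4, -4, 9, 0]
Program B final stack: [-4, -4, 9, 0]
Same: yes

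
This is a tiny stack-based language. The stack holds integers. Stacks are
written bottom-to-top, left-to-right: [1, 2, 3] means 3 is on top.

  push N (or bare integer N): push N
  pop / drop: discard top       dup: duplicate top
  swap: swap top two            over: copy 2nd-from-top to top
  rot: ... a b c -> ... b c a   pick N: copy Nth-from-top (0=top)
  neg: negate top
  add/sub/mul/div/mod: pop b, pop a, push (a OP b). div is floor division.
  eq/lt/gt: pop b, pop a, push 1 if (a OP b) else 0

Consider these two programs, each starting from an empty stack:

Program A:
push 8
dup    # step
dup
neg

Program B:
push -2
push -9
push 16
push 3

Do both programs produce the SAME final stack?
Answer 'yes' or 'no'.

Program A trace:
  After 'push 8': [8]
  After 'dup': [8, 8]
  After 'dup': [8, 8, 8]
  After 'neg': [8, 8, -8]
Program A final stack: [8, 8, -8]

Program B trace:
  After 'push -2': [-2]
  After 'push -9': [-2, -9]
  After 'push 16': [-2, -9, 16]
  After 'push 3': [-2, -9, 16, 3]
Program B final stack: [-2, -9, 16, 3]
Same: no

Answer: no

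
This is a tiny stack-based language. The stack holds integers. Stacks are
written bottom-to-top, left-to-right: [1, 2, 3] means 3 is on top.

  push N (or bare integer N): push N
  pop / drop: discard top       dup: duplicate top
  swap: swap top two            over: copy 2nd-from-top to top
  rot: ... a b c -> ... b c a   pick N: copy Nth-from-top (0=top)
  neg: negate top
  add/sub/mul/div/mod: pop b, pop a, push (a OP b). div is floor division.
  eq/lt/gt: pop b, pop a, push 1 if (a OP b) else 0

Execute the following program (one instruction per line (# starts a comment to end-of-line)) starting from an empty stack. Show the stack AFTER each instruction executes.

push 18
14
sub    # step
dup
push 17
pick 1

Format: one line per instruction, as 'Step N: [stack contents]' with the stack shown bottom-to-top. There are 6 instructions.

Step 1: [18]
Step 2: [18, 14]
Step 3: [4]
Step 4: [4, 4]
Step 5: [4, 4, 17]
Step 6: [4, 4, 17, 4]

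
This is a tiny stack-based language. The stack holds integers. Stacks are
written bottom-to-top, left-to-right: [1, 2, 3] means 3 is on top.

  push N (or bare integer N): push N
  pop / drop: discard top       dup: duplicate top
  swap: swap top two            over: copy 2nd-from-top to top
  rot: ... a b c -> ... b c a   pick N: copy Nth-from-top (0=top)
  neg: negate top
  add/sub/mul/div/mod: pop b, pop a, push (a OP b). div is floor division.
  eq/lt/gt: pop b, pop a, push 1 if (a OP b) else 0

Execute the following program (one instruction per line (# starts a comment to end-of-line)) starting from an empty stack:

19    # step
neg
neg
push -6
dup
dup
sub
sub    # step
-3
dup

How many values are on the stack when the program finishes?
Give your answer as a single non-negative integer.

After 'push 19': stack = [19] (depth 1)
After 'neg': stack = [-19] (depth 1)
After 'neg': stack = [19] (depth 1)
After 'push -6': stack = [19, -6] (depth 2)
After 'dup': stack = [19, -6, -6] (depth 3)
After 'dup': stack = [19, -6, -6, -6] (depth 4)
After 'sub': stack = [19, -6, 0] (depth 3)
After 'sub': stack = [19, -6] (depth 2)
After 'push -3': stack = [19, -6, -3] (depth 3)
After 'dup': stack = [19, -6, -3, -3] (depth 4)

Answer: 4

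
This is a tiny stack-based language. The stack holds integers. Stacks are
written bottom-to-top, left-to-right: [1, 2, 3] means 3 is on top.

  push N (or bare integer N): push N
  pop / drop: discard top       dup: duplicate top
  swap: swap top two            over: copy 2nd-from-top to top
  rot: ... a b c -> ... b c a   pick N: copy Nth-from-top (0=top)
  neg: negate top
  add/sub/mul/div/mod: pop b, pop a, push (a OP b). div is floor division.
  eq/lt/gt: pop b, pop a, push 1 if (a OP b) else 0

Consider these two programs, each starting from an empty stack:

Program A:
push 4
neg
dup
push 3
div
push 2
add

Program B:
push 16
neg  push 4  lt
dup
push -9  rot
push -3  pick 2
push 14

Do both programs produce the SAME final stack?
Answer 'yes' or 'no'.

Program A trace:
  After 'push 4': [4]
  After 'neg': [-4]
  After 'dup': [-4, -4]
  After 'push 3': [-4, -4, 3]
  After 'div': [-4, -2]
  After 'push 2': [-4, -2, 2]
  After 'add': [-4, 0]
Program A final stack: [-4, 0]

Program B trace:
  After 'push 16': [16]
  After 'neg': [-16]
  After 'push 4': [-16, 4]
  After 'lt': [1]
  After 'dup': [1, 1]
  After 'push -9': [1, 1, -9]
  After 'rot': [1, -9, 1]
  After 'push -3': [1, -9, 1, -3]
  After 'pick 2': [1, -9, 1, -3, -9]
  After 'push 14': [1, -9, 1, -3, -9, 14]
Program B final stack: [1, -9, 1, -3, -9, 14]
Same: no

Answer: no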